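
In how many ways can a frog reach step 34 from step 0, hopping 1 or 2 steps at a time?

Let f(n) count the ways. The last step is size 1 or 2, so f(n) = f(n-1) + f(n-2) with f(1)=1, f(2)=2.
Iterating the recurrence: f(1)=1, f(2)=2, f(3)=3, f(4)=5, f(5)=8, f(6)=13, f(7)=21, f(8)=34, f(9)=55, f(10)=89, f(11)=144, f(12)=233, f(13)=377, f(14)=610, f(15)=987, f(16)=1597, f(17)=2584, f(18)=4181, f(19)=6765, f(20)=10946, f(21)=17711, f(22)=28657, f(23)=46368, f(24)=75025, f(25)=121393, f(26)=196418, f(27)=317811, f(28)=514229, f(29)=832040, f(30)=1346269, f(31)=2178309, f(32)=3524578, f(33)=5702887, f(34)=9227465.

Final answer: 9227465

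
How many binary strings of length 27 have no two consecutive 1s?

Let a(n) count valid strings. If the last bit is 0 the prefix is any valid string of length n-1; if it is 1 the string must end in 01 with a valid prefix of length n-2. So a(n) = a(n-1) + a(n-2), a(1)=2, a(2)=3.
Building up term by term: a(1)=2, a(2)=3, a(3)=5, a(4)=8, a(5)=13, a(6)=21, a(7)=34, a(8)=55, a(9)=89, a(10)=144, a(11)=233, a(12)=377, a(13)=610, a(14)=987, a(15)=1597, a(16)=2584, a(17)=4181, a(18)=6765, a(19)=10946, a(20)=17711, a(21)=28657, a(22)=46368, a(23)=75025, a(24)=121393, a(25)=196418, a(26)=317811, a(27)=514229.

Final answer: 514229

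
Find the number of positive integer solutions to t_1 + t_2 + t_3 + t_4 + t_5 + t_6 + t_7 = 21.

Substitute t'_i = t_i - 1 (so t'_i >= 0). Then sum t'_i = 21 - 7 = 14.
Stars and bars: C(14+7-1, 7-1) = C(20,6).

Final answer: C(20,6) = 38760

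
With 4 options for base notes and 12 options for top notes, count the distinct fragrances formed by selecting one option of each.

By the multiplication principle: 4 x 12.

Final answer: 48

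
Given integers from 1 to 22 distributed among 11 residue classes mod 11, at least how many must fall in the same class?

By pigeonhole with 22 objects and 11 categories: ceiling(22/11).

Final answer: 2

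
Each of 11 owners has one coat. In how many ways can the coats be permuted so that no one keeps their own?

Derangements satisfy D(n) = (n-1)(D(n-1) + D(n-2)), starting from D(0)=1, D(1)=0.
D(2) = 1 x (0 + 1) = 1
D(3) = 2 x (1 + 0) = 2
D(4) = 3 x (2 + 1) = 9
D(5) = 4 x (9 + 2) = 44
D(6) = 5 x (44 + 9) = 265
D(7) = 6 x (265 + 44) = 1854
D(8) = 7 x (1854 + 265) = 14833
D(9) = 8 x (14833 + 1854) = 133496
D(10) = 9 x (133496 + 14833) = 1334961
D(11) = 10 x (D(10) + D(9)) = 10 x (1334961 + 133496)

Final answer: D(11) = 14684570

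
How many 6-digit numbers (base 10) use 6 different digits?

First digit: 9 (not 0). Second: 9 (not first). Third: 8, etc.
Total: 9 x 9 x 8 x 7 x 6 x 5.

Final answer: 136080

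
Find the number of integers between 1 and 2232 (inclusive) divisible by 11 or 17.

Multiples of 11: 202. Multiples of 17: 131. Of both (lcm=187): 11.
By inclusion-exclusion: 202 + 131 - 11.

Final answer: 322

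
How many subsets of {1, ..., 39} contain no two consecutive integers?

Let a(n) count such subsets of {1, ..., n}. Either n is excluded (a(n-1) ways) or n is included, forcing n-1 out (a(n-2) ways), so a(n) = a(n-1) + a(n-2) with a(1)=2, a(2)=3.
Computing successive values: a(1)=2, a(2)=3, a(3)=5, a(4)=8, a(5)=13, a(6)=21, a(7)=34, a(8)=55, a(9)=89, a(10)=144, a(11)=233, a(12)=377, a(13)=610, a(14)=987, a(15)=1597, a(16)=2584, a(17)=4181, a(18)=6765, a(19)=10946, a(20)=17711, a(21)=28657, a(22)=46368, a(23)=75025, a(24)=121393, a(25)=196418, a(26)=317811, a(27)=514229, a(28)=832040, a(29)=1346269, a(30)=2178309, a(31)=3524578, a(32)=5702887, a(33)=9227465, a(34)=14930352, a(35)=24157817, a(36)=39088169, a(37)=63245986, a(38)=102334155, a(39)=165580141.

Final answer: 165580141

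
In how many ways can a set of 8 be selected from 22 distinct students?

C(22,8) = 22!/(8! x (22-8)!).

Final answer: C(22,8) = 319770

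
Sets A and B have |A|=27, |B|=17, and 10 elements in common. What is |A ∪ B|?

|A union B| = |A| + |B| - |A intersect B| = 27 + 17 - 10.

Final answer: 34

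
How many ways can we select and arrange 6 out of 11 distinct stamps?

P(11,6) = 11!/(11-6)! = 11!/5!.

Final answer: P(11,6) = 332640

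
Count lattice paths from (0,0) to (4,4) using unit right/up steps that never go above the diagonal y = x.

Total monotonic paths to (4,4): C(8,4) = 70.
Reflecting each bad path at its first crossing gives a bijection with paths to (3,5): C(8,5) = 56.
Valid Dyck paths: 70 - 56.
(Check: C(8,4) - C(8,5) = C(8,4)/5, the Catalan number C_{4}.)

Final answer: C_{4} = 14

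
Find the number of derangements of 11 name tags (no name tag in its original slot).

Use the recurrence D(n) = (n-1)(D(n-1) + D(n-2)) with D(0)=1, D(1)=0.
D(2) = 1 x (0 + 1) = 1
D(3) = 2 x (1 + 0) = 2
D(4) = 3 x (2 + 1) = 9
D(5) = 4 x (9 + 2) = 44
D(6) = 5 x (44 + 9) = 265
D(7) = 6 x (265 + 44) = 1854
D(8) = 7 x (1854 + 265) = 14833
D(9) = 8 x (14833 + 1854) = 133496
D(10) = 9 x (133496 + 14833) = 1334961
D(11) = 10 x (D(10) + D(9)) = 10 x (1334961 + 133496)

Final answer: D(11) = 14684570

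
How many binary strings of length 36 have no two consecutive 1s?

Classify by the final bit: ...0 gives a(n-1) strings, ...01 gives a(n-2) strings. Thus a(n) = a(n-1) + a(n-2) with a(1)=2, a(2)=3.
Building up term by term: a(1)=2, a(2)=3, a(3)=5, a(4)=8, a(5)=13, a(6)=21, a(7)=34, a(8)=55, a(9)=89, a(10)=144, a(11)=233, a(12)=377, a(13)=610, a(14)=987, a(15)=1597, a(16)=2584, a(17)=4181, a(18)=6765, a(19)=10946, a(20)=17711, a(21)=28657, a(22)=46368, a(23)=75025, a(24)=121393, a(25)=196418, a(26)=317811, a(27)=514229, a(28)=832040, a(29)=1346269, a(30)=2178309, a(31)=3524578, a(32)=5702887, a(33)=9227465, a(34)=14930352, a(35)=24157817, a(36)=39088169.

Final answer: 39088169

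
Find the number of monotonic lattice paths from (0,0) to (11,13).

Each path has 11 right steps and 13 up steps in some order (24 steps total).
Choose which 13 of the 24 steps are up: C(24,13).

Final answer: C(24,13) = 2496144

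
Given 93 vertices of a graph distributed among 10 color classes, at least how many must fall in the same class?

By pigeonhole with 93 objects and 10 categories: ceiling(93/10).

Final answer: 10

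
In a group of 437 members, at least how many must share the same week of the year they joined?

There are 52 possible values for week of the year they joined. With 437 members and 52 categories, by pigeonhole: ceiling(437/52).

Final answer: 9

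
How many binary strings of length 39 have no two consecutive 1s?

A valid string ends in 0 (append to any length-(n-1) valid string) or in 01 (append to any length-(n-2) valid string), so a(n) = a(n-1) + a(n-2) with a(1)=2, a(2)=3.
Computing successive values: a(1)=2, a(2)=3, a(3)=5, a(4)=8, a(5)=13, a(6)=21, a(7)=34, a(8)=55, a(9)=89, a(10)=144, a(11)=233, a(12)=377, a(13)=610, a(14)=987, a(15)=1597, a(16)=2584, a(17)=4181, a(18)=6765, a(19)=10946, a(20)=17711, a(21)=28657, a(22)=46368, a(23)=75025, a(24)=121393, a(25)=196418, a(26)=317811, a(27)=514229, a(28)=832040, a(29)=1346269, a(30)=2178309, a(31)=3524578, a(32)=5702887, a(33)=9227465, a(34)=14930352, a(35)=24157817, a(36)=39088169, a(37)=63245986, a(38)=102334155, a(39)=165580141.

Final answer: 165580141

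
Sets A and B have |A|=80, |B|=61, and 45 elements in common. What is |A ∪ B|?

|A union B| = |A| + |B| - |A intersect B| = 80 + 61 - 45.

Final answer: 96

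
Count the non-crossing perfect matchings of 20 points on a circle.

The structures are counted by the Catalan number C_n. Here n = 20/2 = 10.
C_n = C(2n,n) - C(2n,n+1), so C_{10} = C(20,10) - C(20,11) = 184756 - 167960.

Final answer: C_{10} = 16796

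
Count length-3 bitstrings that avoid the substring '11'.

Let a(n) count valid strings. If the last bit is 0 the prefix is any valid string of length n-1; if it is 1 the string must end in 01 with a valid prefix of length n-2. So a(n) = a(n-1) + a(n-2), a(1)=2, a(2)=3.
Computing successive values: a(1)=2, a(2)=3, a(3)=5.

Final answer: 5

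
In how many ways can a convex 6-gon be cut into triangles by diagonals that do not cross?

This is counted by the nth Catalan number C_n. Here n = 6 - 2 = 4.
Using C_0 = 1 and C_(k+1) = C_k x 2(2k+1)/(k+2), build up term by term: C_1=1, C_2=2, C_3=5, C_4=14.

Final answer: C_{4} = 14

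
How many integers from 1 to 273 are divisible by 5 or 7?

Multiples of 5: 54. Multiples of 7: 39. Of both (lcm=35): 7.
By inclusion-exclusion: 54 + 39 - 7.

Final answer: 86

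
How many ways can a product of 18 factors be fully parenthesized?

This is a standard Catalan-number count: the answer is C_n. Here n = 18 - 1 = 17.
C_n = C(2n,n) - C(2n,n+1), so C_{17} = C(34,17) - C(34,18) = 2333606220 - 2203961430.

Final answer: C_{17} = 129644790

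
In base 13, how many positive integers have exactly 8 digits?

In base 13, the leading digit has 12 choices (1..12); each of the remaining 7 digits has 13 choices.
Total: 12 x 13^7.

Final answer: 752982204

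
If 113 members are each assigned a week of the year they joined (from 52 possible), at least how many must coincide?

There are 52 possible values for week of the year they joined. With 113 members and 52 categories, by pigeonhole: ceiling(113/52).

Final answer: 3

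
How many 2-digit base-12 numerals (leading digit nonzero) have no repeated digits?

First digit: 11 (nonzero). Second: 11 (not first). Third: 10, etc.
Total: 11 x 11.

Final answer: 121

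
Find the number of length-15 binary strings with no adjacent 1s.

Classify by the final bit: ...0 gives a(n-1) strings, ...01 gives a(n-2) strings. Thus a(n) = a(n-1) + a(n-2) with a(1)=2, a(2)=3.
Computing successive values: a(1)=2, a(2)=3, a(3)=5, a(4)=8, a(5)=13, a(6)=21, a(7)=34, a(8)=55, a(9)=89, a(10)=144, a(11)=233, a(12)=377, a(13)=610, a(14)=987, a(15)=1597.

Final answer: 1597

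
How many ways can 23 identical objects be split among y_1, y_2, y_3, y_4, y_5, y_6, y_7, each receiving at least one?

Substitute y'_i = y_i - 1 (so y'_i >= 0). Then sum y'_i = 23 - 7 = 16.
Stars and bars: C(16+7-1, 7-1) = C(22,6).

Final answer: C(22,6) = 74613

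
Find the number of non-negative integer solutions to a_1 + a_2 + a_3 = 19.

Stars and bars with 19 stars and 2 bars:
C(19+3-1, 3-1) = C(21,2).

Final answer: C(21,2) = 210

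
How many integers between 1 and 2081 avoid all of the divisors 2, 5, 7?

|div by 2|=1040, |div by 5|=416, |div by 7|=297.
|div by 2&5|=208, |div by 2&7|=148, |div by 5&7|=59, |div by all|=29.
By inclusion-exclusion, divisible by at least one: 1040+416+297-208-148-59+29 = 1367.
Not divisible by any: 2081 - 1367.

Final answer: 714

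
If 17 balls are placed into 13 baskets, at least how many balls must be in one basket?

By the pigeonhole principle: ceiling(17/13).

Final answer: 2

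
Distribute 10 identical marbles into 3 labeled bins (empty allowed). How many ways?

Stars and bars: C(n+k-1, k-1) = C(12,2).

Final answer: C(12,2) = 66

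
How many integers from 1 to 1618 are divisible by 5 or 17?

Multiples of 5: 323. Multiples of 17: 95. Of both (lcm=85): 19.
By inclusion-exclusion: 323 + 95 - 19.

Final answer: 399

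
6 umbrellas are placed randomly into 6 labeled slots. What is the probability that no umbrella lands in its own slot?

Derangements satisfy D(n) = (n-1)(D(n-1) + D(n-2)), starting from D(0)=1, D(1)=0.
Building up: D(2)=1, D(3)=2, D(4)=9, D(5)=44, D(6)=265.
Total arrangements: 6! = 720.
Probability = D(6)/6! = 53/144.

Final answer: D(6)/6! = 265/720 = 0.368056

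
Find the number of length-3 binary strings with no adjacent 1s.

A valid string ends in 0 (append to any length-(n-1) valid string) or in 01 (append to any length-(n-2) valid string), so a(n) = a(n-1) + a(n-2) with a(1)=2, a(2)=3.
Iterating the recurrence: a(1)=2, a(2)=3, a(3)=5.

Final answer: 5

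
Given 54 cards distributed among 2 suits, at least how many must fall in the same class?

By pigeonhole with 54 objects and 2 categories: ceiling(54/2).

Final answer: 27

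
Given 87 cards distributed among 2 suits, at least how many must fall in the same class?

By pigeonhole with 87 objects and 2 categories: ceiling(87/2).

Final answer: 44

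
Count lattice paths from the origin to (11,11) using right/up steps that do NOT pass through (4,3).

Total paths to (11,11): C(22,11) = 705432.
Paths through (4,3): C(7,3) x C(15,8) = 225225.
Avoiding (4,3): 705432 - 225225.

Final answer: 480207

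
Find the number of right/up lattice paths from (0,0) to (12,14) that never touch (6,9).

Total paths to (12,14): C(26,14) = 9657700.
Paths through (6,9): C(15,9) x C(11,5) = 2312310.
Avoiding (6,9): 9657700 - 2312310.

Final answer: 7345390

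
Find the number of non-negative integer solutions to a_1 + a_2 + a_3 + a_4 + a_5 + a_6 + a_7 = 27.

Stars and bars with 27 stars and 6 bars:
C(27+7-1, 7-1) = C(33,6).

Final answer: C(33,6) = 1107568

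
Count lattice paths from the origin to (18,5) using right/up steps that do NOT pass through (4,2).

Total paths to (18,5): C(23,5) = 33649.
Paths through (4,2): C(6,2) x C(17,3) = 10200.
Avoiding (4,2): 33649 - 10200.

Final answer: 23449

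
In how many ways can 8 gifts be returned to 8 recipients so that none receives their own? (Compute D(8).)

Derangements satisfy D(n) = (n-1)(D(n-1) + D(n-2)), starting from D(0)=1, D(1)=0.
D(2) = 1 x (0 + 1) = 1
D(3) = 2 x (1 + 0) = 2
D(4) = 3 x (2 + 1) = 9
D(5) = 4 x (9 + 2) = 44
D(6) = 5 x (44 + 9) = 265
D(7) = 6 x (265 + 44) = 1854
D(8) = 7 x (D(7) + D(6)) = 7 x (1854 + 265)

Final answer: D(8) = 14833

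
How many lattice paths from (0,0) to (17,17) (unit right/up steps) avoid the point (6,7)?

Total paths to (17,17): C(34,17) = 2333606220.
Paths through (6,7): C(13,7) x C(21,10) = 605260656.
Avoiding (6,7): 2333606220 - 605260656.

Final answer: 1728345564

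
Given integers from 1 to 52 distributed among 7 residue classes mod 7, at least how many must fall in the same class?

By pigeonhole with 52 objects and 7 categories: ceiling(52/7).

Final answer: 8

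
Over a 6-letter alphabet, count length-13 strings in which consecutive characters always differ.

Let g(n) count such strings. g(1) = 6, and each valid string of length n-1 extends in 5 ways (any symbol but the last), so g(n) = 5 g(n-1).
Total: g(13) = 6 x 5^12.

Final answer: 6 x 5^{12} = 1464843750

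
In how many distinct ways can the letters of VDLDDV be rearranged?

Letters (D:3, L:1, V:2). Total letters: 6.
Permutations = 6!/(3! x 2!).

Final answer: 60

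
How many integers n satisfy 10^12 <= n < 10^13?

First digit: 9 choices (1-9). Each of the remaining 12 digits: 10 choices.
Total: 9 x 10^12.

Final answer: 9000000000000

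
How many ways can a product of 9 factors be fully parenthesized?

This is a standard Catalan-number count: the answer is C_n. Here n = 9 - 1 = 8.
C_n = (2n)!/(n!(n+1)!), so C_{8} = 16!/(8! x 9!) = C(16,8)/9 = 12870/9.

Final answer: C_{8} = 1430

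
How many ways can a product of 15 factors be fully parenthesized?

This is counted by the nth Catalan number C_n. Here n = 15 - 1 = 14.
C_n = (2n)!/(n!(n+1)!), so C_{14} = 28!/(14! x 15!) = C(28,14)/15 = 40116600/15.

Final answer: C_{14} = 2674440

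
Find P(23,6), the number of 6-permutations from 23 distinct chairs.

P(23,6) = 23!/(23-6)! = 23!/17!.

Final answer: P(23,6) = 72681840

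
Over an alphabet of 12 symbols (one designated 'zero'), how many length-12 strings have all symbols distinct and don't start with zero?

First digit: 11 (nonzero). Second: 11 (not first). Third: 10, etc.
Total: 11 x 11 x 10 x 9 x 8 x 7 x 6 x 5 x 4 x 3 x 2 x 1.

Final answer: 439084800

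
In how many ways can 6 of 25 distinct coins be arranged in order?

P(25,6) = 25!/(25-6)! = 25!/19!.

Final answer: P(25,6) = 127512000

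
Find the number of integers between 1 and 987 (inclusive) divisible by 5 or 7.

Multiples of 5: 197. Multiples of 7: 141. Of both (lcm=35): 28.
By inclusion-exclusion: 197 + 141 - 28.

Final answer: 310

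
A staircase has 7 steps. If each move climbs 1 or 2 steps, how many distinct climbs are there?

Let f(n) be the number of climbs. Removing the last move (1 or 2 steps) gives f(n) = f(n-1) + f(n-2); base cases f(1)=1, f(2)=2.
Iterating the recurrence: f(1)=1, f(2)=2, f(3)=3, f(4)=5, f(5)=8, f(6)=13, f(7)=21.

Final answer: 21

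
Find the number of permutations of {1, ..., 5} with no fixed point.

D(n) = (n-1)(D(n-1) + D(n-2)), D(0)=1, D(1)=0.
D(2) = 1 x (0 + 1) = 1
D(3) = 2 x (1 + 0) = 2
D(4) = 3 x (2 + 1) = 9
D(5) = 4 x (D(4) + D(3)) = 4 x (9 + 2)

Final answer: D(5) = 44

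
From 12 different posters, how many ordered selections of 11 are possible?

P(12,11) = 12!/(12-11)! = 12!/1!.

Final answer: P(12,11) = 479001600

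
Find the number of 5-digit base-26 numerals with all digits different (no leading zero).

First digit: 25 (nonzero). Second: 25 (not first). Third: 24, etc.
Total: 25 x 25 x 24 x 23 x 22.

Final answer: 7590000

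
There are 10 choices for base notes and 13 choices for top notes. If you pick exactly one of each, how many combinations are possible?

By the multiplication principle: 10 x 13.

Final answer: 130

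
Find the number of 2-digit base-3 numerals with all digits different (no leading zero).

First digit: 2 (nonzero). Second: 2 (not first). Third: 1, etc.
Total: 2 x 2.

Final answer: 4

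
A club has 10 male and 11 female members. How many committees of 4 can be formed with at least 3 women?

Sum over valid woman counts:
C(11,3)C(10,1) = 1650
C(11,4)C(10,0) = 330
Total: 1650 + 330.

Final answer: 1980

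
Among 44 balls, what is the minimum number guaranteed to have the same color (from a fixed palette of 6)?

There are 6 possible values for color (from a fixed palette of 6). With 44 balls and 6 categories, by pigeonhole: ceiling(44/6).

Final answer: 8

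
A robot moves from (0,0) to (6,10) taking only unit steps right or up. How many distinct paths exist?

Each path has 6 right steps and 10 up steps in some order (16 steps total).
Choose which 10 of the 16 steps are up: C(16,10).

Final answer: C(16,10) = 8008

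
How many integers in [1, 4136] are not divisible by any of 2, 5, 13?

|div by 2|=2068, |div by 5|=827, |div by 13|=318.
|div by 2&5|=413, |div by 2&13|=159, |div by 5&13|=63, |div by all|=31.
By inclusion-exclusion, divisible by at least one: 2068+827+318-413-159-63+31 = 2609.
Not divisible by any: 4136 - 2609.

Final answer: 1527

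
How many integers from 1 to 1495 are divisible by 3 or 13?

Multiples of 3: 498. Multiples of 13: 115. Of both (lcm=39): 38.
By inclusion-exclusion: 498 + 115 - 38.

Final answer: 575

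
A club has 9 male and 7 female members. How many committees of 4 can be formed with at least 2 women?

Sum over valid woman counts:
C(7,2)C(9,2) = 756
C(7,3)C(9,1) = 315
C(7,4)C(9,0) = 35
Total: 756 + 315 + 35.

Final answer: 1106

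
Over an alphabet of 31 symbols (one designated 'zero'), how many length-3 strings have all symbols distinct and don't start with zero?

The leading digit has 30 choices (anything but zero); the next has 30 (anything but the first), then 29, and so on, one fewer each time.
Total: 30 x 30 x 29.

Final answer: 26100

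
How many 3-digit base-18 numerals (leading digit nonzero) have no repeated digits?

The leading digit has 17 choices (anything but zero); the next has 17 (anything but the first), then 16, and so on, one fewer each time.
Total: 17 x 17 x 16.

Final answer: 4624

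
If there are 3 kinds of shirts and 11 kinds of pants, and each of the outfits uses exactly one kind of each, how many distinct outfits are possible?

By the multiplication principle: 3 x 11.

Final answer: 33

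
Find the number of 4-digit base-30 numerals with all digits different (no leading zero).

First digit: 29 (nonzero). Second: 29 (not first). Third: 28, etc.
Total: 29 x 29 x 28 x 27.

Final answer: 635796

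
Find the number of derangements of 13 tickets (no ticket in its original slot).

Derangements satisfy D(n) = (n-1)(D(n-1) + D(n-2)), starting from D(0)=1, D(1)=0.
D(2) = 1 x (0 + 1) = 1
D(3) = 2 x (1 + 0) = 2
D(4) = 3 x (2 + 1) = 9
D(5) = 4 x (9 + 2) = 44
D(6) = 5 x (44 + 9) = 265
D(7) = 6 x (265 + 44) = 1854
D(8) = 7 x (1854 + 265) = 14833
D(9) = 8 x (14833 + 1854) = 133496
D(10) = 9 x (133496 + 14833) = 1334961
D(11) = 10 x (1334961 + 133496) = 14684570
D(12) = 11 x (14684570 + 1334961) = 176214841
D(13) = 12 x (D(12) + D(11)) = 12 x (176214841 + 14684570)

Final answer: D(13) = 2290792932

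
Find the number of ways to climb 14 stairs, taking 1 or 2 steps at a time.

Condition on the final move: it is a 1-step (f(n-1) ways to get there) or a 2-step (f(n-2) ways), so f(n) = f(n-1) + f(n-2), with f(1)=1, f(2)=2.
Computing successive values: f(1)=1, f(2)=2, f(3)=3, f(4)=5, f(5)=8, f(6)=13, f(7)=21, f(8)=34, f(9)=55, f(10)=89, f(11)=144, f(12)=233, f(13)=377, f(14)=610.

Final answer: 610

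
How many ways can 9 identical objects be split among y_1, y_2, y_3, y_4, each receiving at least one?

Substitute y'_i = y_i - 1 (so y'_i >= 0). Then sum y'_i = 9 - 4 = 5.
Stars and bars: C(5+4-1, 4-1) = C(8,3).

Final answer: C(8,3) = 56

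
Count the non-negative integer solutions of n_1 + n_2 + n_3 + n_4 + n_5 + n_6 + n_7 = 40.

Stars and bars with 40 stars and 6 bars:
C(40+7-1, 7-1) = C(46,6).

Final answer: C(46,6) = 9366819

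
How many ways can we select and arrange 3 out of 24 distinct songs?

P(24,3) = 24!/(24-3)! = 24!/21!.

Final answer: P(24,3) = 12144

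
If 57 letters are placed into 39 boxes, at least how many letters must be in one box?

By the pigeonhole principle: ceiling(57/39).

Final answer: 2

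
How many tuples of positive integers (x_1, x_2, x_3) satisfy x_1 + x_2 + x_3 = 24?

Substitute x'_i = x_i - 1 (so x'_i >= 0). Then sum x'_i = 24 - 3 = 21.
Stars and bars: C(21+3-1, 3-1) = C(23,2).

Final answer: C(23,2) = 253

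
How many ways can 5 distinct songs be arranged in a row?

The number of ways to arrange 5 distinct objects is 5!.

Final answer: 5! = 120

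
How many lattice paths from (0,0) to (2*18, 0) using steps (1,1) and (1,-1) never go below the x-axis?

Total monotonic paths to (18,18): C(36,18) = 9075135300.
By the reflection principle, paths that go above the diagonal number C(36,19) = 8597496600.
Valid Dyck paths: 9075135300 - 8597496600.
(This is the Catalan number C_{18}.)

Final answer: C_{18} = 477638700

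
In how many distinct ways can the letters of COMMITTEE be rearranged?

Letters (C:1, E:2, I:1, M:2, O:1, T:2). Total letters: 9.
Permutations = 9!/(2! x 2! x 2!).

Final answer: 45360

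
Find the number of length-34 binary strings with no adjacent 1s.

Classify by the final bit: ...0 gives a(n-1) strings, ...01 gives a(n-2) strings. Thus a(n) = a(n-1) + a(n-2) with a(1)=2, a(2)=3.
Iterating the recurrence: a(1)=2, a(2)=3, a(3)=5, a(4)=8, a(5)=13, a(6)=21, a(7)=34, a(8)=55, a(9)=89, a(10)=144, a(11)=233, a(12)=377, a(13)=610, a(14)=987, a(15)=1597, a(16)=2584, a(17)=4181, a(18)=6765, a(19)=10946, a(20)=17711, a(21)=28657, a(22)=46368, a(23)=75025, a(24)=121393, a(25)=196418, a(26)=317811, a(27)=514229, a(28)=832040, a(29)=1346269, a(30)=2178309, a(31)=3524578, a(32)=5702887, a(33)=9227465, a(34)=14930352.

Final answer: 14930352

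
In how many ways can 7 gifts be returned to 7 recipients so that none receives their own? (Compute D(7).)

Derangements satisfy D(n) = (n-1)(D(n-1) + D(n-2)), starting from D(0)=1, D(1)=0.
D(2) = 1 x (0 + 1) = 1
D(3) = 2 x (1 + 0) = 2
D(4) = 3 x (2 + 1) = 9
D(5) = 4 x (9 + 2) = 44
D(6) = 5 x (44 + 9) = 265
D(7) = 6 x (D(6) + D(5)) = 6 x (265 + 44)

Final answer: D(7) = 1854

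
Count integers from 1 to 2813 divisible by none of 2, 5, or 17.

|div by 2|=1406, |div by 5|=562, |div by 17|=165.
|div by 2&5|=281, |div by 2&17|=82, |div by 5&17|=33, |div by all|=16.
By inclusion-exclusion, divisible by at least one: 1406+562+165-281-82-33+16 = 1753.
Not divisible by any: 2813 - 1753.

Final answer: 1060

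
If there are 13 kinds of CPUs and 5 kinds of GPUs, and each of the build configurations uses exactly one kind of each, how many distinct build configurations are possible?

By the multiplication principle: 13 x 5.

Final answer: 65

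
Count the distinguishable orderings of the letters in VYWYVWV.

Letters (V:3, W:2, Y:2). Total letters: 7.
Permutations = 7!/(3! x 2! x 2!).

Final answer: 210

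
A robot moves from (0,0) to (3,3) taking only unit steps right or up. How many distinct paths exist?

Each path has 3 right steps and 3 up steps in some order (6 steps total).
Choose which 3 of the 6 steps are up: C(6,3).

Final answer: C(6,3) = 20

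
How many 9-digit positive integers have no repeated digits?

First digit: 9 (not 0). Second: 9 (not first). Third: 8, etc.
Total: 9 x 9 x 8 x 7 x 6 x 5 x 4 x 3 x 2.

Final answer: 3265920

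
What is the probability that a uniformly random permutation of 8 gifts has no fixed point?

Use the recurrence D(n) = (n-1)(D(n-1) + D(n-2)) with D(0)=1, D(1)=0.
Building up: D(2)=1, D(3)=2, D(4)=9, D(5)=44, D(6)=265, D(7)=1854, D(8)=14833.
Total arrangements: 8! = 40320.
Probability = D(8)/8! = 2119/5760.

Final answer: D(8)/8! = 14833/40320 = 0.367882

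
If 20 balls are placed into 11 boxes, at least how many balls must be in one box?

By the pigeonhole principle: ceiling(20/11).

Final answer: 2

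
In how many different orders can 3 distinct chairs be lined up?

The number of ways to arrange 3 distinct objects is 3!.

Final answer: 3! = 6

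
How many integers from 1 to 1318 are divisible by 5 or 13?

Multiples of 5: 263. Multiples of 13: 101. Of both (lcm=65): 20.
By inclusion-exclusion: 263 + 101 - 20.

Final answer: 344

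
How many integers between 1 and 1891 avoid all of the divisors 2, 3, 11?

|div by 2|=945, |div by 3|=630, |div by 11|=171.
|div by 2&3|=315, |div by 2&11|=85, |div by 3&11|=57, |div by all|=28.
By inclusion-exclusion, divisible by at least one: 945+630+171-315-85-57+28 = 1317.
Not divisible by any: 1891 - 1317.

Final answer: 574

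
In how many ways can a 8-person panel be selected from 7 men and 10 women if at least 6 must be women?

Sum over valid woman counts:
C(10,6)C(7,2) = 4410
C(10,7)C(7,1) = 840
C(10,8)C(7,0) = 45
Total: 4410 + 840 + 45.

Final answer: 5295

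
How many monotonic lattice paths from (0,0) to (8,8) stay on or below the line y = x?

Total monotonic paths to (8,8): C(16,8) = 12870.
Reflecting each bad path at its first crossing gives a bijection with paths to (7,9): C(16,9) = 11440.
Valid Dyck paths: 12870 - 11440.
(Check: C(16,8) - C(16,9) = C(16,8)/9, the Catalan number C_{8}.)

Final answer: C_{8} = 1430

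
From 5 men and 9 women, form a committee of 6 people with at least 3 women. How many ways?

Sum over valid woman counts:
C(9,3)C(5,3) = 840
C(9,4)C(5,2) = 1260
C(9,5)C(5,1) = 630
C(9,6)C(5,0) = 84
Total: 840 + 1260 + 630 + 84.

Final answer: 2814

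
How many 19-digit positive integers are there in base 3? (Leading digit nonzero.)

Leading digit: 2 options (nonzero). Other 18 digit(s): 3 options each.
Total: 2 x 3^18.

Final answer: 774840978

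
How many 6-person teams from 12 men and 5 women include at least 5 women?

Sum over valid woman counts:
C(5,5)C(12,1).

Final answer: 12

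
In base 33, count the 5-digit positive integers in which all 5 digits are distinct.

The leading digit has 32 choices (anything but zero); the next has 32 (anything but the first), then 31, and so on, one fewer each time.
Total: 32 x 32 x 31 x 30 x 29.

Final answer: 27617280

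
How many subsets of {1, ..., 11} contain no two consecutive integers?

Let a(n) count such subsets of {1, ..., n}. Either n is excluded (a(n-1) ways) or n is included, forcing n-1 out (a(n-2) ways), so a(n) = a(n-1) + a(n-2) with a(1)=2, a(2)=3.
Building up term by term: a(1)=2, a(2)=3, a(3)=5, a(4)=8, a(5)=13, a(6)=21, a(7)=34, a(8)=55, a(9)=89, a(10)=144, a(11)=233.

Final answer: 233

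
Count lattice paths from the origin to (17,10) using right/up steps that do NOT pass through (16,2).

Total paths to (17,10): C(27,10) = 8436285.
Paths through (16,2): C(18,2) x C(9,8) = 1377.
Avoiding (16,2): 8436285 - 1377.

Final answer: 8434908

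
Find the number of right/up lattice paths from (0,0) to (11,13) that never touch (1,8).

Total paths to (11,13): C(24,13) = 2496144.
Paths through (1,8): C(9,8) x C(15,5) = 27027.
Avoiding (1,8): 2496144 - 27027.

Final answer: 2469117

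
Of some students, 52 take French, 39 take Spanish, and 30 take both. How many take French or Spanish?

|A union B| = |A| + |B| - |A intersect B| = 52 + 39 - 30.

Final answer: 61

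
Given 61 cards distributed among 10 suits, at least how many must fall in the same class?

By pigeonhole with 61 objects and 10 categories: ceiling(61/10).

Final answer: 7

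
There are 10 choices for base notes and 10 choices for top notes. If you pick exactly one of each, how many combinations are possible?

By the multiplication principle: 10 x 10.

Final answer: 100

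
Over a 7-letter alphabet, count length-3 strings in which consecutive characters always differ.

First character: 7 choices. Each subsequent: 6 choices (must differ from the previous one).
Total: 7 x 6^2.

Final answer: 7 x 6^{2} = 252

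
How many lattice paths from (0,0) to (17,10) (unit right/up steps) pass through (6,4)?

Paths (0,0)->(6,4): C(10,4) = 210.
Paths (6,4)->(17,10): C(17,6) = 12376.
By multiplication principle: 210 x 12376.

Final answer: 2598960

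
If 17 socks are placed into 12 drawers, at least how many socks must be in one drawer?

By the pigeonhole principle: ceiling(17/12).

Final answer: 2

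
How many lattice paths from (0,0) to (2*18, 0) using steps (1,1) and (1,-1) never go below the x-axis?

Total monotonic paths to (18,18): C(36,18) = 9075135300.
Paths that cross above y=x (reflection bijection): C(36,19) = 8597496600.
Valid Dyck paths: 9075135300 - 8597496600.
(Equivalently, C_{18} = C(36,18)/19 = 9075135300/19.)

Final answer: C_{18} = 477638700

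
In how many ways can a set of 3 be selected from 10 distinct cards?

C(10,3) = 10!/(3! x (10-3)!).

Final answer: C(10,3) = 120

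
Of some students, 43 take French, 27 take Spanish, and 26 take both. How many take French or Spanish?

|A union B| = |A| + |B| - |A intersect B| = 43 + 27 - 26.

Final answer: 44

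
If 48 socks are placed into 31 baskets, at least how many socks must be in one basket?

By the pigeonhole principle: ceiling(48/31).

Final answer: 2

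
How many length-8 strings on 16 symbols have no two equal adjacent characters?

First character: 16 choices. Each subsequent: 15 choices (must differ from the previous one).
Total: 16 x 15^7.

Final answer: 16 x 15^{7} = 2733750000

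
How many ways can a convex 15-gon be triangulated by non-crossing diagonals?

This is counted by the nth Catalan number C_n. Here n = 15 - 2 = 13.
C_n = C(2n,n)/(n+1), so C_{13} = C(26,13)/14 = 10400600/14.

Final answer: C_{13} = 742900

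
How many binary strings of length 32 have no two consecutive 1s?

Let a(n) count valid strings. If the last bit is 0 the prefix is any valid string of length n-1; if it is 1 the string must end in 01 with a valid prefix of length n-2. So a(n) = a(n-1) + a(n-2), a(1)=2, a(2)=3.
Building up term by term: a(1)=2, a(2)=3, a(3)=5, a(4)=8, a(5)=13, a(6)=21, a(7)=34, a(8)=55, a(9)=89, a(10)=144, a(11)=233, a(12)=377, a(13)=610, a(14)=987, a(15)=1597, a(16)=2584, a(17)=4181, a(18)=6765, a(19)=10946, a(20)=17711, a(21)=28657, a(22)=46368, a(23)=75025, a(24)=121393, a(25)=196418, a(26)=317811, a(27)=514229, a(28)=832040, a(29)=1346269, a(30)=2178309, a(31)=3524578, a(32)=5702887.

Final answer: 5702887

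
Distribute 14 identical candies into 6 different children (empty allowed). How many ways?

Stars and bars: C(n+k-1, k-1) = C(19,5).

Final answer: C(19,5) = 11628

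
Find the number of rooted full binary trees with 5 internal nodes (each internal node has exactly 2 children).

This is a standard Catalan-number count: the answer is C_n. Here n = 5.
Using C_0 = 1 and C_(k+1) = C_k x 2(2k+1)/(k+2), build up term by term: C_1=1, C_2=2, C_3=5, C_4=14, C_5=42.

Final answer: C_{5} = 42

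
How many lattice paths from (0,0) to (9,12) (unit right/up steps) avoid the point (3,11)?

Total paths to (9,12): C(21,12) = 293930.
Paths through (3,11): C(14,11) x C(7,1) = 2548.
Avoiding (3,11): 293930 - 2548.

Final answer: 291382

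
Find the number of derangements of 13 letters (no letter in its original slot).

Derangements satisfy D(n) = (n-1)(D(n-1) + D(n-2)), starting from D(0)=1, D(1)=0.
D(2) = 1 x (0 + 1) = 1
D(3) = 2 x (1 + 0) = 2
D(4) = 3 x (2 + 1) = 9
D(5) = 4 x (9 + 2) = 44
D(6) = 5 x (44 + 9) = 265
D(7) = 6 x (265 + 44) = 1854
D(8) = 7 x (1854 + 265) = 14833
D(9) = 8 x (14833 + 1854) = 133496
D(10) = 9 x (133496 + 14833) = 1334961
D(11) = 10 x (1334961 + 133496) = 14684570
D(12) = 11 x (14684570 + 1334961) = 176214841
D(13) = 12 x (D(12) + D(11)) = 12 x (176214841 + 14684570)

Final answer: D(13) = 2290792932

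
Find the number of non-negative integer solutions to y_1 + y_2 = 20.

Stars and bars with 20 stars and 1 bars:
C(20+2-1, 2-1) = C(21,1).

Final answer: C(21,1) = 21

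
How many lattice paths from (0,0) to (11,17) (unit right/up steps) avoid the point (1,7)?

Total paths to (11,17): C(28,17) = 21474180.
Paths through (1,7): C(8,7) x C(20,10) = 1478048.
Avoiding (1,7): 21474180 - 1478048.

Final answer: 19996132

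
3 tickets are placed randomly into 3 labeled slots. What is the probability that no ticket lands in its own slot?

Use the recurrence D(n) = (n-1)(D(n-1) + D(n-2)) with D(0)=1, D(1)=0.
Building up: D(2)=1, D(3)=2.
Total arrangements: 3! = 6.
Probability = D(3)/3! = 1/3.

Final answer: D(3)/3! = 2/6 = 0.333333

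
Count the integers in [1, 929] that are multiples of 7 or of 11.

Multiples of 7: 132. Multiples of 11: 84. Of both (lcm=77): 12.
By inclusion-exclusion: 132 + 84 - 12.

Final answer: 204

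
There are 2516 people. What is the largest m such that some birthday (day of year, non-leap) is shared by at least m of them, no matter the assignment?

There are 365 possible values for birthday (day of year, non-leap). With 2516 people and 365 categories, by pigeonhole: ceiling(2516/365).

Final answer: 7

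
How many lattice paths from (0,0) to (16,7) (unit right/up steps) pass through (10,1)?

Paths (0,0)->(10,1): C(11,1) = 11.
Paths (10,1)->(16,7): C(12,6) = 924.
By multiplication principle: 11 x 924.

Final answer: 10164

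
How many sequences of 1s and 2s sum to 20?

Let f(n) be the number of climbs. Removing the last move (1 or 2 steps) gives f(n) = f(n-1) + f(n-2); base cases f(1)=1, f(2)=2.
Computing successive values: f(1)=1, f(2)=2, f(3)=3, f(4)=5, f(5)=8, f(6)=13, f(7)=21, f(8)=34, f(9)=55, f(10)=89, f(11)=144, f(12)=233, f(13)=377, f(14)=610, f(15)=987, f(16)=1597, f(17)=2584, f(18)=4181, f(19)=6765, f(20)=10946.

Final answer: 10946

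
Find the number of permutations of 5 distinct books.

The number of ways to arrange 5 distinct objects is 5!.

Final answer: 5! = 120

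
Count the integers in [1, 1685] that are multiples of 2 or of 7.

Multiples of 2: 842. Multiples of 7: 240. Of both (lcm=14): 120.
By inclusion-exclusion: 842 + 240 - 120.

Final answer: 962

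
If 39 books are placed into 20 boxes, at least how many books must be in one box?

By the pigeonhole principle: ceiling(39/20).

Final answer: 2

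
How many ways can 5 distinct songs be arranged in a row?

The number of ways to arrange 5 distinct objects is 5!.

Final answer: 5! = 120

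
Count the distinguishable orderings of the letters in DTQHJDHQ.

Letters (D:2, H:2, J:1, Q:2, T:1). Total letters: 8.
Permutations = 8!/(2! x 2! x 2!).

Final answer: 5040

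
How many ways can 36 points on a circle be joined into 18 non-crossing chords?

This is counted by the nth Catalan number C_n. Here n = 36/2 = 18.
Using C_0 = 1 and C_(k+1) = C_k x 2(2k+1)/(k+2), build up term by term: C_1=1, C_2=2, C_3=5, C_4=14, C_5=42, C_6=132, C_7=429, C_8=1430, C_9=4862, C_10=16796, C_11=58786, C_12=208012, C_13=742900, C_14=2674440, C_15=9694845, C_16=35357670, C_17=129644790, C_18=477638700.

Final answer: C_{18} = 477638700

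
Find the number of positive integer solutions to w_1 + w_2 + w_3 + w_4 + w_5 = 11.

Substitute w'_i = w_i - 1 (so w'_i >= 0). Then sum w'_i = 11 - 5 = 6.
Stars and bars: C(6+5-1, 5-1) = C(10,4).

Final answer: C(10,4) = 210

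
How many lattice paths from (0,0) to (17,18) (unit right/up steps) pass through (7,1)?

Paths (0,0)->(7,1): C(8,1) = 8.
Paths (7,1)->(17,18): C(27,17) = 8436285.
By multiplication principle: 8 x 8436285.

Final answer: 67490280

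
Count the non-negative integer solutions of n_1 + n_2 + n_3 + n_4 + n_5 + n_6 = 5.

Stars and bars with 5 stars and 5 bars:
C(5+6-1, 6-1) = C(10,5).

Final answer: C(10,5) = 252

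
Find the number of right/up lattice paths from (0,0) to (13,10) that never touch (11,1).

Total paths to (13,10): C(23,10) = 1144066.
Paths through (11,1): C(12,1) x C(11,9) = 660.
Avoiding (11,1): 1144066 - 660.

Final answer: 1143406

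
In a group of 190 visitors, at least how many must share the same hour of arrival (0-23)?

There are 24 possible values for hour of arrival (0-23). With 190 visitors and 24 categories, by pigeonhole: ceiling(190/24).

Final answer: 8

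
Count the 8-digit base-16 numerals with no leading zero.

Leading digit: 15 options (nonzero). Other 7 digit(s): 16 options each.
Total: 15 x 16^7.

Final answer: 4026531840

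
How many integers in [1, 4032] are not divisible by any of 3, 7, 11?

|div by 3|=1344, |div by 7|=576, |div by 11|=366.
|div by 3&7|=192, |div by 3&11|=122, |div by 7&11|=52, |div by all|=17.
By inclusion-exclusion, divisible by at least one: 1344+576+366-192-122-52+17 = 1937.
Not divisible by any: 4032 - 1937.

Final answer: 2095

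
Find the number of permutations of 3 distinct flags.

The number of ways to arrange 3 distinct objects is 3!.

Final answer: 3! = 6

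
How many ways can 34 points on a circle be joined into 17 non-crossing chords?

This is counted by the nth Catalan number C_n. Here n = 34/2 = 17.
C_n = C(2n,n)/(n+1), so C_{17} = C(34,17)/18 = 2333606220/18.

Final answer: C_{17} = 129644790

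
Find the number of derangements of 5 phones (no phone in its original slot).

Derangements satisfy D(n) = (n-1)(D(n-1) + D(n-2)), starting from D(0)=1, D(1)=0.
D(2) = 1 x (0 + 1) = 1
D(3) = 2 x (1 + 0) = 2
D(4) = 3 x (2 + 1) = 9
D(5) = 4 x (D(4) + D(3)) = 4 x (9 + 2)

Final answer: D(5) = 44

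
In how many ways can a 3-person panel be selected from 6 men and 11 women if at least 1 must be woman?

Sum over valid woman counts:
C(11,1)C(6,2) = 165
C(11,2)C(6,1) = 330
C(11,3)C(6,0) = 165
Total: 165 + 330 + 165.

Final answer: 660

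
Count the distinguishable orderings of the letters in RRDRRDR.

Letters (D:2, R:5). Total letters: 7.
Permutations = 7!/(5! x 2!).

Final answer: 21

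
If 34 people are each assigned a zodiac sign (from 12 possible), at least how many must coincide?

There are 12 possible values for zodiac sign. With 34 people and 12 categories, by pigeonhole: ceiling(34/12).

Final answer: 3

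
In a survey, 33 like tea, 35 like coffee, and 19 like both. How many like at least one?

|A union B| = |A| + |B| - |A intersect B| = 33 + 35 - 19.

Final answer: 49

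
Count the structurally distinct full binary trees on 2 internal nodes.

The structures are counted by the Catalan number C_n. Here n = 2.
C_n = (2n)!/(n!(n+1)!), so C_{2} = 4!/(2! x 3!) = C(4,2)/3 = 6/3.

Final answer: C_{2} = 2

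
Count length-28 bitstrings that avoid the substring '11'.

Classify by the final bit: ...0 gives a(n-1) strings, ...01 gives a(n-2) strings. Thus a(n) = a(n-1) + a(n-2) with a(1)=2, a(2)=3.
Building up term by term: a(1)=2, a(2)=3, a(3)=5, a(4)=8, a(5)=13, a(6)=21, a(7)=34, a(8)=55, a(9)=89, a(10)=144, a(11)=233, a(12)=377, a(13)=610, a(14)=987, a(15)=1597, a(16)=2584, a(17)=4181, a(18)=6765, a(19)=10946, a(20)=17711, a(21)=28657, a(22)=46368, a(23)=75025, a(24)=121393, a(25)=196418, a(26)=317811, a(27)=514229, a(28)=832040.

Final answer: 832040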